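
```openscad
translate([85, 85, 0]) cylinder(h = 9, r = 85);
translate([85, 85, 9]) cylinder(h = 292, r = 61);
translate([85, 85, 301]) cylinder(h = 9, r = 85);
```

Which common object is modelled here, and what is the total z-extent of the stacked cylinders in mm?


A spool. The overall height is 310 mm.

Three coaxial cylinders, large–small–large — a spool. Two 9 mm flanges and a 292 mm core give 9 + 292 + 9 = 310 mm.


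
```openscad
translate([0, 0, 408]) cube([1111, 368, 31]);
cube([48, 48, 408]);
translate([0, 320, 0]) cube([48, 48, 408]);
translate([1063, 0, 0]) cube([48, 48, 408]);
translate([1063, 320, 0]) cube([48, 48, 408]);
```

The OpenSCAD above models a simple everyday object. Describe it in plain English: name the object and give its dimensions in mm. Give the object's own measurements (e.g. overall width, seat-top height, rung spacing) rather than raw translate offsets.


A long wooden bench with a 1111 mm (x) × 368 mm (y) seat, 31 mm thick, its top surface 439 mm above the floor. Four 48 mm square legs at the seat corners, flush with the edges, run from z = 0 to the seat underside.


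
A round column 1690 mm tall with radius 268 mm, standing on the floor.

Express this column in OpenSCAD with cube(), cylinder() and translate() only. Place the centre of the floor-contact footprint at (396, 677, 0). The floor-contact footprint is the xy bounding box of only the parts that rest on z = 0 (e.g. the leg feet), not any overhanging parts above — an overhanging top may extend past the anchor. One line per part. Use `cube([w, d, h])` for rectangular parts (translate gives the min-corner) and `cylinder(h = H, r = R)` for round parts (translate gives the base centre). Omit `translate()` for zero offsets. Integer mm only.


translate([396, 677, 0]) cylinder(h = 1690, r = 268);


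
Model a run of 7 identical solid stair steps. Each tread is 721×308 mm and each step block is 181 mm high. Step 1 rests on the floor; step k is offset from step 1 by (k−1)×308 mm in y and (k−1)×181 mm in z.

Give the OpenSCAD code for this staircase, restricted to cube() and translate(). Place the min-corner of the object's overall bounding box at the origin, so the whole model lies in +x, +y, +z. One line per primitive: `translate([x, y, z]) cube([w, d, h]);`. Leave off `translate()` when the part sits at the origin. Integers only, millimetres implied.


cube([721, 308, 181]);
translate([0, 308, 181]) cube([721, 308, 181]);
translate([0, 616, 362]) cube([721, 308, 181]);
translate([0, 924, 543]) cube([721, 308, 181]);
translate([0, 1232, 724]) cube([721, 308, 181]);
translate([0, 1540, 905]) cube([721, 308, 181]);
translate([0, 1848, 1086]) cube([721, 308, 181]);


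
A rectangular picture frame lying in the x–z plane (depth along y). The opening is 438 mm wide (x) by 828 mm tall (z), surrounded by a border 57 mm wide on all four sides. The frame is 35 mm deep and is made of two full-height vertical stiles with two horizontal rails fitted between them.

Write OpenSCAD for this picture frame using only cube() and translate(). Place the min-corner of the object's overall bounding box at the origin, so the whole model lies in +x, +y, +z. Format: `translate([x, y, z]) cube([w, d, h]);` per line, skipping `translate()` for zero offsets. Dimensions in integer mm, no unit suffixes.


cube([57, 35, 942]);
translate([495, 0, 0]) cube([57, 35, 942]);
translate([57, 0, 0]) cube([438, 35, 57]);
translate([57, 0, 885]) cube([438, 35, 57]);


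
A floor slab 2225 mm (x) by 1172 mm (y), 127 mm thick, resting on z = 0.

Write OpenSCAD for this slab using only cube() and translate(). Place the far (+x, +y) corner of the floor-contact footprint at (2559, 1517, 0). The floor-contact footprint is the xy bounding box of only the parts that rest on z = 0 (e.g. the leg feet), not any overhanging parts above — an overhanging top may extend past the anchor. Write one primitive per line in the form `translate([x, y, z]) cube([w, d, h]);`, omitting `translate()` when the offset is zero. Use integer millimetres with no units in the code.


translate([334, 345, 0]) cube([2225, 1172, 127]);


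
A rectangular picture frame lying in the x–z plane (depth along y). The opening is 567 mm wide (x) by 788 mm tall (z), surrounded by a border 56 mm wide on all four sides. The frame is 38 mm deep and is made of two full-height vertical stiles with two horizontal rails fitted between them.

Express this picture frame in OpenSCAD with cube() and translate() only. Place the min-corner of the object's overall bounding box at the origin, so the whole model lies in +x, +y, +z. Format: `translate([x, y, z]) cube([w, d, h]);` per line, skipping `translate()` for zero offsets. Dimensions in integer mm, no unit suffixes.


cube([56, 38, 900]);
translate([623, 0, 0]) cube([56, 38, 900]);
translate([56, 0, 0]) cube([567, 38, 56]);
translate([56, 0, 844]) cube([567, 38, 56]);


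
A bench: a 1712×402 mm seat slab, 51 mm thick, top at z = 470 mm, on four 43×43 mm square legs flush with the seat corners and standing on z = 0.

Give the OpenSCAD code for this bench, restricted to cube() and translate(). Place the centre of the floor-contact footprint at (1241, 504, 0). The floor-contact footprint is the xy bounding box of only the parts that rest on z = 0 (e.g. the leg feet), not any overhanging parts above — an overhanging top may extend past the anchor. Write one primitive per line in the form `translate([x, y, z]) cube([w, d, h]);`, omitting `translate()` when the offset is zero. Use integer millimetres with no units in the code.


// leg_h = 470 − 51 = 419
translate([385, 303, 419]) cube([1712, 402, 51]);
translate([385, 303, 0]) cube([43, 43, 419]);
translate([385, 662, 0]) cube([43, 43, 419]);
translate([2054, 303, 0]) cube([43, 43, 419]);
translate([2054, 662, 0]) cube([43, 43, 419]);


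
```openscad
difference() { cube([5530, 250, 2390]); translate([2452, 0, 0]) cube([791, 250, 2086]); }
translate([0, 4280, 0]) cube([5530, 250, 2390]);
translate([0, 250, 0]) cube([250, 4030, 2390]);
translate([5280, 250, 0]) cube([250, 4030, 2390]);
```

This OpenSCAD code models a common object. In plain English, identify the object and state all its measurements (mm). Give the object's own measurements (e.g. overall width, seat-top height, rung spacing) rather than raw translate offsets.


A single room: four walls, each 2390 mm tall and 250 mm thick, enclosing an outside footprint 5530×4530 mm (x × y), no floor or roof. The front and back walls (−y and +y sides) run the full x-width; the side walls fit between their inner faces. A door opening 791 mm wide and 2086 mm tall is cut through the front wall from the floor up, its −x edge 2452 mm from the wall's −x end.


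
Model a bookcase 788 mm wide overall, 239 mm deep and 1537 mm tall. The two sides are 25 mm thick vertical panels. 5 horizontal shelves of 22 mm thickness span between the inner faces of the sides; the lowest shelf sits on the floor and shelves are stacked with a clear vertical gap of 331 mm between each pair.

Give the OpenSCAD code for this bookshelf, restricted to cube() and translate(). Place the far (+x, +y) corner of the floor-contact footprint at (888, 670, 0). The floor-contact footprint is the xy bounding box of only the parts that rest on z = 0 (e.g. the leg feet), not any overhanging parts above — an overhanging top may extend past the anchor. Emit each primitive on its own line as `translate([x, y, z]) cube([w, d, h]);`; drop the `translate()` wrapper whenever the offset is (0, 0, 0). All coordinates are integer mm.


translate([100, 431, 0]) cube([25, 239, 1537]);
translate([863, 431, 0]) cube([25, 239, 1537]);
translate([125, 431, 0]) cube([738, 239, 22]);
translate([125, 431, 353]) cube([738, 239, 22]);
translate([125, 431, 706]) cube([738, 239, 22]);
translate([125, 431, 1059]) cube([738, 239, 22]);
translate([125, 431, 1412]) cube([738, 239, 22]);


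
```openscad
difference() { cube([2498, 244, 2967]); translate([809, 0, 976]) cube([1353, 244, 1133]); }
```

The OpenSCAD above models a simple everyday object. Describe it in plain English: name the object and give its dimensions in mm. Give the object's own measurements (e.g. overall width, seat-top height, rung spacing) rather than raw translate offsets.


A wall 2498 mm long (x), 244 mm thick (y), 2967 mm tall, with a rectangular window opening cut through it. The opening is 1353 mm wide and 1133 mm tall; its sill is at z = 976 mm and its near (−x) edge is 809 mm from the wall's −x end. The opening passes through the full wall thickness.


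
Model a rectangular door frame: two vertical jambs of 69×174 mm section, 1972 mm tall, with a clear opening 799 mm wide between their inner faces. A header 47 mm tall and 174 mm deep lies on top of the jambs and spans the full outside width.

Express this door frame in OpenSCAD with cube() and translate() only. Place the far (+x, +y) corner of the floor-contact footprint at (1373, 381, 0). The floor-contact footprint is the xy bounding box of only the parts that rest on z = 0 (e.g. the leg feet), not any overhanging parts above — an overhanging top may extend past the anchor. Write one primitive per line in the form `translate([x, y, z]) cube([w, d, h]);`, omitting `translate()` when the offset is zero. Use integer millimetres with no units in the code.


translate([436, 207, 0]) cube([69, 174, 1972]);
translate([1304, 207, 0]) cube([69, 174, 1972]);
translate([436, 207, 1972]) cube([937, 174, 47]);


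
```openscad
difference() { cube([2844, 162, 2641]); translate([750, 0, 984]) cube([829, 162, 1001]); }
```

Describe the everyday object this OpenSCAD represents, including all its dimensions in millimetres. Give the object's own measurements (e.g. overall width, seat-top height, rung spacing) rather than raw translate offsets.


A wall 2844 mm long (x), 162 mm thick (y), 2641 mm tall, with a rectangular window opening cut through it. The opening is 829 mm wide and 1001 mm tall; its sill is at z = 984 mm and its near (−x) edge is 750 mm from the wall's −x end. The opening passes through the full wall thickness.


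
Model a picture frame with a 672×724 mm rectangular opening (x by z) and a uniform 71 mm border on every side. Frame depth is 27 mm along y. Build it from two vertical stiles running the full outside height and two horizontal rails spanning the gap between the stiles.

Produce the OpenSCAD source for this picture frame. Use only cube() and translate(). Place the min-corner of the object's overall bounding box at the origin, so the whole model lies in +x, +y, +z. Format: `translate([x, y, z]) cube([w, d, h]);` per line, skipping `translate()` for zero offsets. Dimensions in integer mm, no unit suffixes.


cube([71, 27, 866]);
translate([743, 0, 0]) cube([71, 27, 866]);
translate([71, 0, 0]) cube([672, 27, 71]);
translate([71, 0, 795]) cube([672, 27, 71]);


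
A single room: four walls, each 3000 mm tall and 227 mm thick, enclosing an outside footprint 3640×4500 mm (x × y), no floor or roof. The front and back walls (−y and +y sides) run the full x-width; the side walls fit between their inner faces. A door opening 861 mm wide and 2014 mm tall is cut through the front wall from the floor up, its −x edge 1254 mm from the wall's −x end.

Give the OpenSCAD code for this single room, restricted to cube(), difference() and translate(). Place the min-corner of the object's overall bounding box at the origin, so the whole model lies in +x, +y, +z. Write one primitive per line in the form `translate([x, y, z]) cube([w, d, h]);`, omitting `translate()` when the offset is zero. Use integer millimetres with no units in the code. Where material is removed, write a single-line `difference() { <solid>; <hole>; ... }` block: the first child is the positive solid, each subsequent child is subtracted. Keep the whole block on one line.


difference() { cube([3640, 227, 3000]); translate([1254, 0, 0]) cube([861, 227, 2014]); }
translate([0, 4273, 0]) cube([3640, 227, 3000]);
translate([0, 227, 0]) cube([227, 4046, 3000]);
translate([3413, 227, 0]) cube([227, 4046, 3000]);


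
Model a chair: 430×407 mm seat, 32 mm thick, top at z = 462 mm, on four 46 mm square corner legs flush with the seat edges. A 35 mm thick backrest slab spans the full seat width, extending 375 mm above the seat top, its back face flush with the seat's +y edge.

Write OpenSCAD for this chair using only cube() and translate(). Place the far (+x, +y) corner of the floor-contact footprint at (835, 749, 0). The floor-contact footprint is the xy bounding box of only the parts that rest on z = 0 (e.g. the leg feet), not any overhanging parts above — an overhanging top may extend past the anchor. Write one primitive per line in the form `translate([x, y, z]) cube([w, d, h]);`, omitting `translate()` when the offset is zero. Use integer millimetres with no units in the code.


translate([405, 342, 430]) cube([430, 407, 32]);
translate([405, 342, 0]) cube([46, 46, 430]);
translate([789, 342, 0]) cube([46, 46, 430]);
translate([405, 703, 0]) cube([46, 46, 430]);
translate([789, 703, 0]) cube([46, 46, 430]);
translate([405, 714, 462]) cube([430, 35, 375]);


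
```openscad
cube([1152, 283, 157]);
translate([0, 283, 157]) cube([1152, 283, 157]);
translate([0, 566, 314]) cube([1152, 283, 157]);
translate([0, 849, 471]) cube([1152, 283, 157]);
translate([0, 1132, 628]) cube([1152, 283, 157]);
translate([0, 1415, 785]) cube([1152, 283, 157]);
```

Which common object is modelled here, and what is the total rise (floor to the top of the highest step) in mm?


A staircase. The total rise is 942 mm.

6 identical blocks, each offset up and back from the previous — a staircase. Each step is 157 mm tall and there are 6 of them, so the total rise is 6 × 157 = 942 mm.


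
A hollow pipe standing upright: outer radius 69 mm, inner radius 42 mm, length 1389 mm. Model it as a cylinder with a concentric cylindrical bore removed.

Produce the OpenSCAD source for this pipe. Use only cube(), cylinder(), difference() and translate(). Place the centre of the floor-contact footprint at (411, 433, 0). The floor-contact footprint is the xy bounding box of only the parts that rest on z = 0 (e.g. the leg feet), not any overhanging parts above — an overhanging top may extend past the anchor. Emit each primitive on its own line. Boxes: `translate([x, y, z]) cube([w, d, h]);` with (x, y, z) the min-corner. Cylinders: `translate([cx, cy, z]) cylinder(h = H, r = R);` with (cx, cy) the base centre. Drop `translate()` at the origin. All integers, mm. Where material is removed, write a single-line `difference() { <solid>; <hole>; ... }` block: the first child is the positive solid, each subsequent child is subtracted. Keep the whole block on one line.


difference() { translate([411, 433, 0]) cylinder(h = 1389, r = 69); translate([411, 433, 0]) cylinder(h = 1389, r = 42); }


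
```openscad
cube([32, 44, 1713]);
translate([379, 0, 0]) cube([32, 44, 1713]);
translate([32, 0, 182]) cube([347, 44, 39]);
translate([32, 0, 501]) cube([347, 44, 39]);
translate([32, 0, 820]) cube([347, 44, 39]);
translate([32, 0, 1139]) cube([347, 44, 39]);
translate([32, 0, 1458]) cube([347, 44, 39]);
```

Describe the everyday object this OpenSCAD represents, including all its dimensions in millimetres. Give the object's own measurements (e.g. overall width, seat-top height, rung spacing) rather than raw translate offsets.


A straight ladder. Two 32×44 mm vertical rails, 1713 mm tall, stand 411 mm apart (outside-to-outside) with their front faces coplanar on the −y side. 5 rungs, each 44 mm deep and 39 mm tall, span between the inner faces of the rails, front faces flush with the rails. The lowest rung's underside is at z = 182 mm and rungs are spaced 319 mm apart (underside to underside).


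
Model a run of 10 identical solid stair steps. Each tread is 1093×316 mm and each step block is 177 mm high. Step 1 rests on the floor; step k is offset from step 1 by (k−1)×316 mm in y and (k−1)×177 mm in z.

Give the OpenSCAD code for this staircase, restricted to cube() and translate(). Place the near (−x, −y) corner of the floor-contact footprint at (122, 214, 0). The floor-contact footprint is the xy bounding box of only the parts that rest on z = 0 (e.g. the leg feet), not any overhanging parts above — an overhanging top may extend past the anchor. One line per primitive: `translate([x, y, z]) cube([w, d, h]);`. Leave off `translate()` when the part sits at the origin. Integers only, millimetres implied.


translate([122, 214, 0]) cube([1093, 316, 177]);
translate([122, 530, 177]) cube([1093, 316, 177]);
translate([122, 846, 354]) cube([1093, 316, 177]);
translate([122, 1162, 531]) cube([1093, 316, 177]);
translate([122, 1478, 708]) cube([1093, 316, 177]);
translate([122, 1794, 885]) cube([1093, 316, 177]);
translate([122, 2110, 1062]) cube([1093, 316, 177]);
translate([122, 2426, 1239]) cube([1093, 316, 177]);
translate([122, 2742, 1416]) cube([1093, 316, 177]);
translate([122, 3058, 1593]) cube([1093, 316, 177]);


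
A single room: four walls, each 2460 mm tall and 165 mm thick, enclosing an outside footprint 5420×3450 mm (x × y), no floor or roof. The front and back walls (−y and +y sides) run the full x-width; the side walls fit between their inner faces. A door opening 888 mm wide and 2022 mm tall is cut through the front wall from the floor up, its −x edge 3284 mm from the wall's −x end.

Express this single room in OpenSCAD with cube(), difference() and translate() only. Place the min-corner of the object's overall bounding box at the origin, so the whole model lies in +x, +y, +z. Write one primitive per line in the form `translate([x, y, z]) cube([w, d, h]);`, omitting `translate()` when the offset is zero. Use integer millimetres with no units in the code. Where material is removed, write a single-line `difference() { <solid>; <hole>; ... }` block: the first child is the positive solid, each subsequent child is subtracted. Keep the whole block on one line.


difference() { cube([5420, 165, 2460]); translate([3284, 0, 0]) cube([888, 165, 2022]); }
translate([0, 3285, 0]) cube([5420, 165, 2460]);
translate([0, 165, 0]) cube([165, 3120, 2460]);
translate([5255, 165, 0]) cube([165, 3120, 2460]);


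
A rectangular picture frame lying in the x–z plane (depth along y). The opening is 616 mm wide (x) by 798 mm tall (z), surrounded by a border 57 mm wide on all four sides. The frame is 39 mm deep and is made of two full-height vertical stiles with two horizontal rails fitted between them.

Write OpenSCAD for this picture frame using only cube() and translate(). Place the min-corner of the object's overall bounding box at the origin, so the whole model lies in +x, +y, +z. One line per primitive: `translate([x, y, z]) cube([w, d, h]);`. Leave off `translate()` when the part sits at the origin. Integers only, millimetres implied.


cube([57, 39, 912]);
translate([673, 0, 0]) cube([57, 39, 912]);
translate([57, 0, 0]) cube([616, 39, 57]);
translate([57, 0, 855]) cube([616, 39, 57]);


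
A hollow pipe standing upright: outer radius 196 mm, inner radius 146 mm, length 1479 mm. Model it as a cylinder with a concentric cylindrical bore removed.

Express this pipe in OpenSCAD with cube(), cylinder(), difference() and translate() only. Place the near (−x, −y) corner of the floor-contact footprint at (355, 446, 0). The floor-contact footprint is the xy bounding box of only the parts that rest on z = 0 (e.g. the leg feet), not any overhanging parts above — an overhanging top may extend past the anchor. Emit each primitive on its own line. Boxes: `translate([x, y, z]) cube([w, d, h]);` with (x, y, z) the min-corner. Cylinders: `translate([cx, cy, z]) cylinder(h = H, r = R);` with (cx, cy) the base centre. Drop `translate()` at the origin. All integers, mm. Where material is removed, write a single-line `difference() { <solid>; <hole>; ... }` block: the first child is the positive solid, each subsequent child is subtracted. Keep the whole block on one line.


difference() { translate([551, 642, 0]) cylinder(h = 1479, r = 196); translate([551, 642, 0]) cylinder(h = 1479, r = 146); }


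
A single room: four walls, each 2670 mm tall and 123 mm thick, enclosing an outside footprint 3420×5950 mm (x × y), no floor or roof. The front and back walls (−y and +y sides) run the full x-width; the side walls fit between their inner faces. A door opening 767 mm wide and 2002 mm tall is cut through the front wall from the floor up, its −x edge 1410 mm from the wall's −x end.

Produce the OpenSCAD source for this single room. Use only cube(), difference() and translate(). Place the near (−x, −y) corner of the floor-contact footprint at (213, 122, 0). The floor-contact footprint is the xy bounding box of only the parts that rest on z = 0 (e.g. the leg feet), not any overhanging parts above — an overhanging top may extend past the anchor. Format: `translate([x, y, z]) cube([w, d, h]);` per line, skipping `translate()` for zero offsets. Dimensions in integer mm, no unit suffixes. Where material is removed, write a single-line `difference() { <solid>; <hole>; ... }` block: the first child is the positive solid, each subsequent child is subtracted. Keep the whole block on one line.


difference() { translate([213, 122, 0]) cube([3420, 123, 2670]); translate([1623, 122, 0]) cube([767, 123, 2002]); }
translate([213, 5949, 0]) cube([3420, 123, 2670]);
translate([213, 245, 0]) cube([123, 5704, 2670]);
translate([3510, 245, 0]) cube([123, 5704, 2670]);


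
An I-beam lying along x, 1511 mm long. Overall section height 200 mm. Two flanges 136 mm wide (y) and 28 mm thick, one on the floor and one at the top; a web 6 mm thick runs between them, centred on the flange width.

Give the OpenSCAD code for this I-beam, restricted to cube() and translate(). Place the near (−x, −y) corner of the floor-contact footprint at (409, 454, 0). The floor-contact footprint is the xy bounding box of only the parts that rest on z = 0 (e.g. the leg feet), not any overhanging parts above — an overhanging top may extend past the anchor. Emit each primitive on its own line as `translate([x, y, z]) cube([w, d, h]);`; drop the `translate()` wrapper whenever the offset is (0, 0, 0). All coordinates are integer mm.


translate([409, 454, 0]) cube([1511, 136, 28]);
translate([409, 519, 28]) cube([1511, 6, 144]);
translate([409, 454, 172]) cube([1511, 136, 28]);


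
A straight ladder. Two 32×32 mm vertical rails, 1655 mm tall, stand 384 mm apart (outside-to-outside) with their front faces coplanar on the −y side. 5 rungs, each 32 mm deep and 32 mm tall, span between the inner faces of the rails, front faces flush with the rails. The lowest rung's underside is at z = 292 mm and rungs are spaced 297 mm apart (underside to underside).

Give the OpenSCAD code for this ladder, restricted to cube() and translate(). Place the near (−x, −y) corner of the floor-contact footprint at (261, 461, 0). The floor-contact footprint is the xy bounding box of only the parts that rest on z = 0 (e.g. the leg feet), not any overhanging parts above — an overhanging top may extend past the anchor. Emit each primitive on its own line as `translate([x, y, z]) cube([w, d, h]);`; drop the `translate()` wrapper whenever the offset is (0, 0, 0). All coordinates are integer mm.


translate([261, 461, 0]) cube([32, 32, 1655]);
translate([613, 461, 0]) cube([32, 32, 1655]);
translate([293, 461, 292]) cube([320, 32, 32]);
translate([293, 461, 589]) cube([320, 32, 32]);
translate([293, 461, 886]) cube([320, 32, 32]);
translate([293, 461, 1183]) cube([320, 32, 32]);
translate([293, 461, 1480]) cube([320, 32, 32]);


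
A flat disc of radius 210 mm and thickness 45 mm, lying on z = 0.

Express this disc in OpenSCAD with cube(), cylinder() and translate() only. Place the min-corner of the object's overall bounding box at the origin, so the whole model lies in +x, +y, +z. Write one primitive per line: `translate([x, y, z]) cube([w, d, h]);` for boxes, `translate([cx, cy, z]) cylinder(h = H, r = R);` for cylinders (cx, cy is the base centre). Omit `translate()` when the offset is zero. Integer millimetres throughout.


translate([210, 210, 0]) cylinder(h = 45, r = 210);


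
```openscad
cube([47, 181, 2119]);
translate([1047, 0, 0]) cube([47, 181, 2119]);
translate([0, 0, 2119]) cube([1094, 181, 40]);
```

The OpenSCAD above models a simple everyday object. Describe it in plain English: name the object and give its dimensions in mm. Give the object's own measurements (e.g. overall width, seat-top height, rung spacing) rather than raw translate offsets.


A door frame. The clear opening is 1000 mm wide and 2119 mm high. Two 47 mm wide jambs, 181 mm deep, stand either side of the opening from the floor to the top of the opening. A 40 mm thick head sits across the top of both jambs, spanning the full outside width of the frame.


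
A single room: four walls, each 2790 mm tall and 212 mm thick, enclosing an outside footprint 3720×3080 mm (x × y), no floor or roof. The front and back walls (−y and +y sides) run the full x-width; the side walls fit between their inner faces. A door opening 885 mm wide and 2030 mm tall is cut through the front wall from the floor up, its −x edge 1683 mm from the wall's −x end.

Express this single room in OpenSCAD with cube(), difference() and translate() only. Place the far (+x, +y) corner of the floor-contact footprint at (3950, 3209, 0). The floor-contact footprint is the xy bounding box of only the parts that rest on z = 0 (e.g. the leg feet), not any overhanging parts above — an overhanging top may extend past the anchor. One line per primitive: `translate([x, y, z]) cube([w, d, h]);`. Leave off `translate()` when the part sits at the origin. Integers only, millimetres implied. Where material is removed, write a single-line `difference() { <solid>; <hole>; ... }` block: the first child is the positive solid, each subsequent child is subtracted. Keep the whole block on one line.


difference() { translate([230, 129, 0]) cube([3720, 212, 2790]); translate([1913, 129, 0]) cube([885, 212, 2030]); }
translate([230, 2997, 0]) cube([3720, 212, 2790]);
translate([230, 341, 0]) cube([212, 2656, 2790]);
translate([3738, 341, 0]) cube([212, 2656, 2790]);


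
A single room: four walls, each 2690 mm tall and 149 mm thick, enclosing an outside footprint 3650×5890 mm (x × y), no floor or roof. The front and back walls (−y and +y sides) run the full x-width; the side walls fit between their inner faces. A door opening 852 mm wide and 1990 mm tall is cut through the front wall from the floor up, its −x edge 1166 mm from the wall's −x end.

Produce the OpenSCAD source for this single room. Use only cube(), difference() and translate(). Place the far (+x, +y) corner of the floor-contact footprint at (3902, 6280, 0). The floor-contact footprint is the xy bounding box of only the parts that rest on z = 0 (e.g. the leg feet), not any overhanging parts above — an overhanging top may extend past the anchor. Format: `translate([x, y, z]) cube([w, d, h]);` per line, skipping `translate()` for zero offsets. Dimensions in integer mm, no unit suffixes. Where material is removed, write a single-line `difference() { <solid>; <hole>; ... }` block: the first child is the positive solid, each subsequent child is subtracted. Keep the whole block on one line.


difference() { translate([252, 390, 0]) cube([3650, 149, 2690]); translate([1418, 390, 0]) cube([852, 149, 1990]); }
translate([252, 6131, 0]) cube([3650, 149, 2690]);
translate([252, 539, 0]) cube([149, 5592, 2690]);
translate([3753, 539, 0]) cube([149, 5592, 2690]);


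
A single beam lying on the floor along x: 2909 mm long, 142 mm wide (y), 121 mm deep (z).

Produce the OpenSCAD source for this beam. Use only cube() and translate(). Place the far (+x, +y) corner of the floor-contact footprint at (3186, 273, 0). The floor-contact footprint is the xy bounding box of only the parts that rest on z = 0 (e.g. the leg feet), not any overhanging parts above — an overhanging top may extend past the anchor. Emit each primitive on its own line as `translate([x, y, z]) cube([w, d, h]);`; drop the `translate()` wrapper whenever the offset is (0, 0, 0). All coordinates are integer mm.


translate([277, 131, 0]) cube([2909, 142, 121]);


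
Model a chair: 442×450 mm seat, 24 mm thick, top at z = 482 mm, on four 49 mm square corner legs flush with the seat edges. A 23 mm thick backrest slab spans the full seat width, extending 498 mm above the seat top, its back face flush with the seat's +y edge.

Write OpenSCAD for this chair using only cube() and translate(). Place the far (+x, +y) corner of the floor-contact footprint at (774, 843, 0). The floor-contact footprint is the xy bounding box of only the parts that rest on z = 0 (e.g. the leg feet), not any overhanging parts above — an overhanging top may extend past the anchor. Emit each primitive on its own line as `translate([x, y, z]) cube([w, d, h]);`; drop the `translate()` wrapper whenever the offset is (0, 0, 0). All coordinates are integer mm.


translate([332, 393, 458]) cube([442, 450, 24]);
translate([332, 393, 0]) cube([49, 49, 458]);
translate([725, 393, 0]) cube([49, 49, 458]);
translate([332, 794, 0]) cube([49, 49, 458]);
translate([725, 794, 0]) cube([49, 49, 458]);
translate([332, 820, 482]) cube([442, 23, 498]);


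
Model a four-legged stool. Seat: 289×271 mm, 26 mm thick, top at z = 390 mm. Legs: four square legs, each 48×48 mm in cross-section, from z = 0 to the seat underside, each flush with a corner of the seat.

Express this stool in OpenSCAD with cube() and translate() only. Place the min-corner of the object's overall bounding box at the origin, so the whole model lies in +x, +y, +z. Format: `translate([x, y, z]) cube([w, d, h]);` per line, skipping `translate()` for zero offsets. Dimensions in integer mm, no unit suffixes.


translate([0, 0, 364]) cube([289, 271, 26]);
cube([48, 48, 364]);
translate([241, 0, 0]) cube([48, 48, 364]);
translate([0, 223, 0]) cube([48, 48, 364]);
translate([241, 223, 0]) cube([48, 48, 364]);


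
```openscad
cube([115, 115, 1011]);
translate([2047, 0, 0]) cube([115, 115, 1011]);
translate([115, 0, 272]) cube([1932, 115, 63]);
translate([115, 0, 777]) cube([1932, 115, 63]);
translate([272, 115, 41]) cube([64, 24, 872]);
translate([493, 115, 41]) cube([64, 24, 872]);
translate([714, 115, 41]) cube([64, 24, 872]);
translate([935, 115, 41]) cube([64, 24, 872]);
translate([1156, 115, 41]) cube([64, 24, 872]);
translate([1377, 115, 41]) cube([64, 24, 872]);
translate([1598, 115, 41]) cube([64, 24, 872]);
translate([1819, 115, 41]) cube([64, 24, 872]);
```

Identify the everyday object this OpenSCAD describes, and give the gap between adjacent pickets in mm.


A fence section. The picket gap is 157 mm.

Two posts, two rails, 8 pickets — a fence section. Span 1932 mm holds 8 pickets of 64 mm with 9 equal gaps: ⌊(1932 − 8·64) / 9⌋ = 157 mm.


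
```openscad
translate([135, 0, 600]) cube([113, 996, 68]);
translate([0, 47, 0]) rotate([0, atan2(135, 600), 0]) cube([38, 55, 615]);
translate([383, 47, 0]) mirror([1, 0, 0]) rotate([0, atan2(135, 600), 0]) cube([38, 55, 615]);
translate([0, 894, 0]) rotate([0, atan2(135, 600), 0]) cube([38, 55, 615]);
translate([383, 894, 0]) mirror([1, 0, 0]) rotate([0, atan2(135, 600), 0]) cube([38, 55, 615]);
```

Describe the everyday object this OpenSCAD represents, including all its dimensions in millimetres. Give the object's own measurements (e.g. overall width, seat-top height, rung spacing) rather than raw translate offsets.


A sawhorse. A 113×996×68 mm beam (x, y, z) sits on two A-frame leg pairs. Each pair is two raked legs of 38×55 mm section (55 mm along y) splaying symmetrically in x. Each leg rises 600 mm vertically over 135 mm of horizontal reach and is 615 mm long along its own axis. Every leg's outer bottom edge rests on the floor and its outer top edge meets a bottom edge of the beam — the left legs (tilting toward +x) meet the beam's −x bottom edge, the right legs (their mirror images, tilting toward −x) meet its +x bottom edge — so the leg tops tuck under the beam, the beam's underside is 600 mm above the floor, and the feet are 383 mm apart outside-to-outside with the beam centred between them. The two leg pairs are set in 47 mm from either end of the beam.


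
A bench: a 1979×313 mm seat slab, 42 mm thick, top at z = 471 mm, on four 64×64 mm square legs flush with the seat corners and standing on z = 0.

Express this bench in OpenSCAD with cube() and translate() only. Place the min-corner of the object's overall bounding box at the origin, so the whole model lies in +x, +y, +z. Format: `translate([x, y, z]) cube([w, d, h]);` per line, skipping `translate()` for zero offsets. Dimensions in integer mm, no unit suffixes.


translate([0, 0, 429]) cube([1979, 313, 42]);
cube([64, 64, 429]);
translate([0, 249, 0]) cube([64, 64, 429]);
translate([1915, 0, 0]) cube([64, 64, 429]);
translate([1915, 249, 0]) cube([64, 64, 429]);


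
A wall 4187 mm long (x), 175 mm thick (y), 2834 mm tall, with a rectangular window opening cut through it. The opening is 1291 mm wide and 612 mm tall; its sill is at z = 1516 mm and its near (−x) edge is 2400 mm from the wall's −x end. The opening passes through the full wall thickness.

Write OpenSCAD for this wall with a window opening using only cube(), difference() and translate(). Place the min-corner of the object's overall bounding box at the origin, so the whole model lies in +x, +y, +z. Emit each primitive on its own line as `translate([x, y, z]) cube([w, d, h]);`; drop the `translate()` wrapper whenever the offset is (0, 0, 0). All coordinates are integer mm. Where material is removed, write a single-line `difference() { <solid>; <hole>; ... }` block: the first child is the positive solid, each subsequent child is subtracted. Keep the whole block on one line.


difference() { cube([4187, 175, 2834]); translate([2400, 0, 1516]) cube([1291, 175, 612]); }


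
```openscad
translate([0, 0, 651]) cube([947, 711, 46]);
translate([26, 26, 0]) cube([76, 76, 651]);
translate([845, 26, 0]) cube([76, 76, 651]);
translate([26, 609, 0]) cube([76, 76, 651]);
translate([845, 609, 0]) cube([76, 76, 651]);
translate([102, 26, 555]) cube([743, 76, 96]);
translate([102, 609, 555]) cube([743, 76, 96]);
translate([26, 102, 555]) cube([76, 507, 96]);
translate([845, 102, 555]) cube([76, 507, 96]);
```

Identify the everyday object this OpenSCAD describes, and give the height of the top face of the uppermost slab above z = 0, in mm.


A table. The table height is 697 mm.

A 947×711×46 slab sits at z = 651 on four 76 mm square posts — a table. The top surface is at 651 + 46 = 697 mm.


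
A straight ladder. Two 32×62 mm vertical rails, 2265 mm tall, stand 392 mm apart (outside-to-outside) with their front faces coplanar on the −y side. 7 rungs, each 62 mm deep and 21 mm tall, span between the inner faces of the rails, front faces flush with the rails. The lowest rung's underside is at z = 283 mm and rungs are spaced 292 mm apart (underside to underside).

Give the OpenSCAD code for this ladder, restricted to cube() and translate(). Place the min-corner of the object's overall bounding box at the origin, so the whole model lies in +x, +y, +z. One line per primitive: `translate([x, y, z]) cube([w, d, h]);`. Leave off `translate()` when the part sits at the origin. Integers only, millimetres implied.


// rung span = 392 - 2*32 = 328
// rung[k] z = 283 + k*292
cube([32, 62, 2265]);
translate([360, 0, 0]) cube([32, 62, 2265]);
translate([32, 0, 283]) cube([328, 62, 21]);
translate([32, 0, 575]) cube([328, 62, 21]);
translate([32, 0, 867]) cube([328, 62, 21]);
translate([32, 0, 1159]) cube([328, 62, 21]);
translate([32, 0, 1451]) cube([328, 62, 21]);
translate([32, 0, 1743]) cube([328, 62, 21]);
translate([32, 0, 2035]) cube([328, 62, 21]);


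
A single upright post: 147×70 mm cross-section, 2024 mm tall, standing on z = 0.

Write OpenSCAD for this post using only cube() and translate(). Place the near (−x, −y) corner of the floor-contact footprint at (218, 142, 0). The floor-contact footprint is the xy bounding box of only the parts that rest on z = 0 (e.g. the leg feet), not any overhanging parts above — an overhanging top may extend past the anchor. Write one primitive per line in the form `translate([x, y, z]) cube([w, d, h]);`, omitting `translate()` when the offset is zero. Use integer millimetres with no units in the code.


translate([218, 142, 0]) cube([147, 70, 2024]);


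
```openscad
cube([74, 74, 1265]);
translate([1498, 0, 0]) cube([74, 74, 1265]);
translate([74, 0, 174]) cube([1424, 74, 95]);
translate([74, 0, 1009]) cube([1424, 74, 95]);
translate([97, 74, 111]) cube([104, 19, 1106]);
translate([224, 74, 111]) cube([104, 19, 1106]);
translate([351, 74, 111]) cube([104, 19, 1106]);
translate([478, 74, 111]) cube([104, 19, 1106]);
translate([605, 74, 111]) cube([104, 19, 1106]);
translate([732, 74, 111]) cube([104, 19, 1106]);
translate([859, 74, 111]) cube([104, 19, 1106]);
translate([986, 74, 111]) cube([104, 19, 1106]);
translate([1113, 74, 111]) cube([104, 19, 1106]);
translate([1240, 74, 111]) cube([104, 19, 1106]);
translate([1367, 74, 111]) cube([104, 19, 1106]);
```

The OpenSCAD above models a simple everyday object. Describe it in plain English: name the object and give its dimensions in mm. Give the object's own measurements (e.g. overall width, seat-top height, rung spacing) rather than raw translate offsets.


A fence section. Two 74×74 mm posts, 1265 mm tall, stand on the floor with a clear span of 1424 mm between their inner faces. Two horizontal rails of 74×95 mm section span the gap between the posts with their undersides at z = 174 mm and z = 1009 mm, flush with the posts' −y face. 11 pickets, each 104 mm wide, 19 mm thick and 1106 mm tall, are fixed to the +y face of the rails with their bottoms at z = 111 mm, spaced across the span with a 23 mm gap after the −x post and between neighbouring pickets, with 27 mm left before the +x post.


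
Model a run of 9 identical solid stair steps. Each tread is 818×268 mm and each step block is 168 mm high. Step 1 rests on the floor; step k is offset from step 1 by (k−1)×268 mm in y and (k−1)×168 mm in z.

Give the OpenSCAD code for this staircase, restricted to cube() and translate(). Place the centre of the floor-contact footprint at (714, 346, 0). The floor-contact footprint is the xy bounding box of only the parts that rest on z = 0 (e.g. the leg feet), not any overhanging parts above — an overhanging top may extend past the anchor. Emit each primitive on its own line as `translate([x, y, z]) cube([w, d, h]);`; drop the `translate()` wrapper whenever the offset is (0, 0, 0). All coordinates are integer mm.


translate([305, 212, 0]) cube([818, 268, 168]);
translate([305, 480, 168]) cube([818, 268, 168]);
translate([305, 748, 336]) cube([818, 268, 168]);
translate([305, 1016, 504]) cube([818, 268, 168]);
translate([305, 1284, 672]) cube([818, 268, 168]);
translate([305, 1552, 840]) cube([818, 268, 168]);
translate([305, 1820, 1008]) cube([818, 268, 168]);
translate([305, 2088, 1176]) cube([818, 268, 168]);
translate([305, 2356, 1344]) cube([818, 268, 168]);


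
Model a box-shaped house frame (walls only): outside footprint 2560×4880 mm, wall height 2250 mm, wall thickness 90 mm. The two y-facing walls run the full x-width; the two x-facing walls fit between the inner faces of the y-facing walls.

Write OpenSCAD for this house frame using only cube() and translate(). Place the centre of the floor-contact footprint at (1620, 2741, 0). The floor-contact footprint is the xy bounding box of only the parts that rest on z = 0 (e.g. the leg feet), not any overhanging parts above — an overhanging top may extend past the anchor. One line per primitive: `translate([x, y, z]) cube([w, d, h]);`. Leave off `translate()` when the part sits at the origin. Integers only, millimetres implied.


translate([340, 301, 0]) cube([2560, 90, 2250]);
translate([340, 5091, 0]) cube([2560, 90, 2250]);
translate([340, 391, 0]) cube([90, 4700, 2250]);
translate([2810, 391, 0]) cube([90, 4700, 2250]);
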